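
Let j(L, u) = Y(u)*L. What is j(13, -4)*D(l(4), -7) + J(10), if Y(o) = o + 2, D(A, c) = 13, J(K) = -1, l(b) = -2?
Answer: -339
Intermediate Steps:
Y(o) = 2 + o
j(L, u) = L*(2 + u) (j(L, u) = (2 + u)*L = L*(2 + u))
j(13, -4)*D(l(4), -7) + J(10) = (13*(2 - 4))*13 - 1 = (13*(-2))*13 - 1 = -26*13 - 1 = -338 - 1 = -339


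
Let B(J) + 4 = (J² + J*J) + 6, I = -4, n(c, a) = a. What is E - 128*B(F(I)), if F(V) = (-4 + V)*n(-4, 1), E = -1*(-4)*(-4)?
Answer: -16656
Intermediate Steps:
E = -16 (E = 4*(-4) = -16)
F(V) = -4 + V (F(V) = (-4 + V)*1 = -4 + V)
B(J) = 2 + 2*J² (B(J) = -4 + ((J² + J*J) + 6) = -4 + ((J² + J²) + 6) = -4 + (2*J² + 6) = -4 + (6 + 2*J²) = 2 + 2*J²)
E - 128*B(F(I)) = -16 - 128*(2 + 2*(-4 - 4)²) = -16 - 128*(2 + 2*(-8)²) = -16 - 128*(2 + 2*64) = -16 - 128*(2 + 128) = -16 - 128*130 = -16 - 16640 = -16656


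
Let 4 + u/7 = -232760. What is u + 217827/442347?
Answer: -240245660643/147449 ≈ -1.6293e+6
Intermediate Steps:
u = -1629348 (u = -28 + 7*(-232760) = -28 - 1629320 = -1629348)
u + 217827/442347 = -1629348 + 217827/442347 = -1629348 + 217827*(1/442347) = -1629348 + 72609/147449 = -240245660643/147449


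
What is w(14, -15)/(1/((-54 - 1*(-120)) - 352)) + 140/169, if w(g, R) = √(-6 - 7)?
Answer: 140/169 - 286*I*√13 ≈ 0.8284 - 1031.2*I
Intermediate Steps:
w(g, R) = I*√13 (w(g, R) = √(-13) = I*√13)
w(14, -15)/(1/((-54 - 1*(-120)) - 352)) + 140/169 = (I*√13)/(1/((-54 - 1*(-120)) - 352)) + 140/169 = (I*√13)/(1/((-54 + 120) - 352)) + 140*(1/169) = (I*√13)/(1/(66 - 352)) + 140/169 = (I*√13)/(1/(-286)) + 140/169 = (I*√13)/(-1/286) + 140/169 = (I*√13)*(-286) + 140/169 = -286*I*√13 + 140/169 = 140/169 - 286*I*√13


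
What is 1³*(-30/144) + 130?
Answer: 3115/24 ≈ 129.79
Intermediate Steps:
1³*(-30/144) + 130 = 1*(-30*1/144) + 130 = 1*(-5/24) + 130 = -5/24 + 130 = 3115/24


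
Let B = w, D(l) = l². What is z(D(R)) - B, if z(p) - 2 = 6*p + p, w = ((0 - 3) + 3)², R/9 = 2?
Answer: 2270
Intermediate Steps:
R = 18 (R = 9*2 = 18)
w = 0 (w = (-3 + 3)² = 0² = 0)
B = 0
z(p) = 2 + 7*p (z(p) = 2 + (6*p + p) = 2 + 7*p)
z(D(R)) - B = (2 + 7*18²) - 1*0 = (2 + 7*324) + 0 = (2 + 2268) + 0 = 2270 + 0 = 2270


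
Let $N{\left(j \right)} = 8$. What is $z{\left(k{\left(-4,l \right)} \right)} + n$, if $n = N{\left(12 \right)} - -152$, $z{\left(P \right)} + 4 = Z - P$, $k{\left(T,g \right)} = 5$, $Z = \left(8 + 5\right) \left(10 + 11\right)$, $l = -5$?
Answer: $424$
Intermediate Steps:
$Z = 273$ ($Z = 13 \cdot 21 = 273$)
$z{\left(P \right)} = 269 - P$ ($z{\left(P \right)} = -4 - \left(-273 + P\right) = 269 - P$)
$n = 160$ ($n = 8 - -152 = 8 + 152 = 160$)
$z{\left(k{\left(-4,l \right)} \right)} + n = \left(269 - 5\right) + 160 = 264 + 160 = 424$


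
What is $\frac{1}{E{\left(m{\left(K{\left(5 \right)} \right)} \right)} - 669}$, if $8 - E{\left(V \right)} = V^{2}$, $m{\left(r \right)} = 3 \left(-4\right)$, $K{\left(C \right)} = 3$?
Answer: $- \frac{1}{805} \approx -0.0012422$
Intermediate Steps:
$m{\left(r \right)} = -12$
$E{\left(V \right)} = 8 - V^{2}$
$\frac{1}{E{\left(m{\left(K{\left(5 \right)} \right)} \right)} - 669} = \frac{1}{\left(8 - \left(-12\right)^{2}\right) - 669} = \frac{1}{\left(8 - 144\right) - 669} = \frac{1}{-136 - 669} = \frac{1}{-805} = - \frac{1}{805}$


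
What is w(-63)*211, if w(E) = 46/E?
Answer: -9706/63 ≈ -154.06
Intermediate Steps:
w(-63)*211 = (46/(-63))*211 = (46*(-1/63))*211 = -46/63*211 = -9706/63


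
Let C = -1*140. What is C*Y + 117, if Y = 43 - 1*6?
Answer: -5063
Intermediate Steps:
Y = 37 (Y = 43 - 6 = 37)
C = -140
C*Y + 117 = -140*37 + 117 = -5180 + 117 = -5063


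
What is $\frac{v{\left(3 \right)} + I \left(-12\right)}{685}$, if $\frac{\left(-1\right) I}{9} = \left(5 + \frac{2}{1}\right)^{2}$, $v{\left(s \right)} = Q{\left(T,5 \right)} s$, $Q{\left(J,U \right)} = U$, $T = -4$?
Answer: $\frac{5307}{685} \approx 7.7474$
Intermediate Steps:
$v{\left(s \right)} = 5 s$
$I = -441$ ($I = - 9 \left(5 + \frac{2}{1}\right)^{2} = - 9 \left(5 + 2 \cdot 1\right)^{2} = - 9 \left(5 + 2\right)^{2} = - 9 \cdot 7^{2} = \left(-9\right) 49 = -441$)
$\frac{v{\left(3 \right)} + I \left(-12\right)}{685} = \frac{5 \cdot 3 - -5292}{685} = \left(15 + 5292\right) \frac{1}{685} = 5307 \cdot \frac{1}{685} = \frac{5307}{685}$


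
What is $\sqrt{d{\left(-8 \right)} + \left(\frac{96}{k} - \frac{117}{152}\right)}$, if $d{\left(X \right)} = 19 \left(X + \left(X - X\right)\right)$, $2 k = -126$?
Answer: $\frac{i \sqrt{393018990}}{1596} \approx 12.421 i$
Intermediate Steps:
$k = -63$ ($k = \frac{1}{2} \left(-126\right) = -63$)
$d{\left(X \right)} = 19 X$ ($d{\left(X \right)} = 19 \left(X + 0\right) = 19 X$)
$\sqrt{d{\left(-8 \right)} + \left(\frac{96}{k} - \frac{117}{152}\right)} = \sqrt{19 \left(-8\right) + \left(\frac{96}{-63} - \frac{117}{152}\right)} = \sqrt{-152 + \left(96 \left(- \frac{1}{63}\right) - \frac{117}{152}\right)} = \sqrt{-152 - \frac{7321}{3192}} = \sqrt{- \frac{492505}{3192}} = \frac{i \sqrt{393018990}}{1596}$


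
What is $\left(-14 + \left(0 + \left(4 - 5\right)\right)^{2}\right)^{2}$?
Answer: $169$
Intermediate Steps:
$\left(-14 + \left(0 + \left(4 - 5\right)\right)^{2}\right)^{2} = \left(-14 + \left(0 - 1\right)^{2}\right)^{2} = \left(-14 + \left(-1\right)^{2}\right)^{2} = \left(-14 + 1\right)^{2} = \left(-13\right)^{2} = 169$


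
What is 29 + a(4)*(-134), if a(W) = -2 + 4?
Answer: -239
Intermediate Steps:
a(W) = 2
29 + a(4)*(-134) = 29 + 2*(-134) = 29 - 268 = -239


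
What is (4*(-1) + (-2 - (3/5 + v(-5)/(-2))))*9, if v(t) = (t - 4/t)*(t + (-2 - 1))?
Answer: 459/5 ≈ 91.800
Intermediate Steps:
v(t) = (-3 + t)*(t - 4/t) (v(t) = (t - 4/t)*(t - 3) = (t - 4/t)*(-3 + t) = (-3 + t)*(t - 4/t))
(4*(-1) + (-2 - (3/5 + v(-5)/(-2))))*9 = (4*(-1) + (-2 - (3/5 + (-4 + (-5)² - 3*(-5) + 12/(-5))/(-2))))*9 = (-4 + (-2 - (3*(⅕) + (-4 + 25 + 15 + 12*(-⅕))*(-½))))*9 = (-4 + (-2 - (⅗ + (-4 + 25 + 15 - 12/5)*(-½))))*9 = (-4 + (-2 - (⅗ + (168/5)*(-½))))*9 = (-4 + (-2 - (⅗ - 84/5)))*9 = (-4 + (-2 - 1*(-81/5)))*9 = (-4 + (-2 + 81/5))*9 = (-4 + 71/5)*9 = (51/5)*9 = 459/5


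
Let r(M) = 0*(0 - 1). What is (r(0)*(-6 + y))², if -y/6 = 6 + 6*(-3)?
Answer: 0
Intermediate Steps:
y = 72 (y = -6*(6 + 6*(-3)) = -6*(6 - 18) = -6*(-12) = 72)
r(M) = 0 (r(M) = 0*(-1) = 0)
(r(0)*(-6 + y))² = (0*(-6 + 72))² = (0*66)² = 0² = 0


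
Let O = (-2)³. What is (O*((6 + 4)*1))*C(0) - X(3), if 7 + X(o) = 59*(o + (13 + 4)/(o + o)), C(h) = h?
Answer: -2023/6 ≈ -337.17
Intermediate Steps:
O = -8
X(o) = -7 + 59*o + 1003/(2*o) (X(o) = -7 + 59*(o + (13 + 4)/(o + o)) = -7 + 59*(o + 17/((2*o))) = -7 + 59*(o + 17*(1/(2*o))) = -7 + 59*(o + 17/(2*o)) = -7 + (59*o + 1003/(2*o)) = -7 + 59*o + 1003/(2*o))
(O*((6 + 4)*1))*C(0) - X(3) = -8*(6 + 4)*0 - (-7 + 59*3 + (1003/2)/3) = -80*0 - (-7 + 177 + (1003/2)*(⅓)) = -8*10*0 - (-7 + 177 + 1003/6) = -80*0 - 1*2023/6 = 0 - 2023/6 = -2023/6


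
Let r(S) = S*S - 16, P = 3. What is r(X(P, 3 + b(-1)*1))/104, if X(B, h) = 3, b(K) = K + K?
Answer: -7/104 ≈ -0.067308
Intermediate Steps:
b(K) = 2*K
r(S) = -16 + S² (r(S) = S² - 16 = -16 + S²)
r(X(P, 3 + b(-1)*1))/104 = (-16 + 3²)/104 = (-16 + 9)/104 = (1/104)*(-7) = -7/104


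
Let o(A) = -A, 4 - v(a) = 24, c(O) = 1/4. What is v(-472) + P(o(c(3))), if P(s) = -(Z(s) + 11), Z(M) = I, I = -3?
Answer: -28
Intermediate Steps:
c(O) = ¼
v(a) = -20 (v(a) = 4 - 1*24 = 4 - 24 = -20)
Z(M) = -3
P(s) = -8 (P(s) = -(-3 + 11) = -1*8 = -8)
v(-472) + P(o(c(3))) = -20 - 8 = -28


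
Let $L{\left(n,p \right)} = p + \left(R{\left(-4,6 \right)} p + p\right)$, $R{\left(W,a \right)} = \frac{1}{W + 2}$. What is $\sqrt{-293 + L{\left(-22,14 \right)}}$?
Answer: $4 i \sqrt{17} \approx 16.492 i$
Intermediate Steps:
$R{\left(W,a \right)} = \frac{1}{2 + W}$
$L{\left(n,p \right)} = \frac{3 p}{2}$ ($L{\left(n,p \right)} = p + \left(\frac{p}{2 - 4} + p\right) = p + \left(\frac{p}{-2} + p\right) = p + \left(- \frac{p}{2} + p\right) = p + \frac{p}{2} = \frac{3 p}{2}$)
$\sqrt{-293 + L{\left(-22,14 \right)}} = \sqrt{-293 + \frac{3}{2} \cdot 14} = \sqrt{-293 + 21} = \sqrt{-272} = 4 i \sqrt{17}$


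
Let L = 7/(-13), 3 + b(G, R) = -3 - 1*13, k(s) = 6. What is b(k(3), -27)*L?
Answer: 133/13 ≈ 10.231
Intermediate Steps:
b(G, R) = -19 (b(G, R) = -3 + (-3 - 1*13) = -3 + (-3 - 13) = -3 - 16 = -19)
L = -7/13 (L = 7*(-1/13) = -7/13 ≈ -0.53846)
b(k(3), -27)*L = -19*(-7/13) = 133/13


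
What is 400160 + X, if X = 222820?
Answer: 622980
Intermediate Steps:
400160 + X = 400160 + 222820 = 622980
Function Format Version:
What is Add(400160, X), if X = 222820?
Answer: 622980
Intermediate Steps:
Add(400160, X) = Add(400160, 222820) = 622980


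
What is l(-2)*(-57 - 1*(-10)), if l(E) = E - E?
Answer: 0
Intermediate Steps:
l(E) = 0
l(-2)*(-57 - 1*(-10)) = 0*(-57 - 1*(-10)) = 0*(-57 + 10) = 0*(-47) = 0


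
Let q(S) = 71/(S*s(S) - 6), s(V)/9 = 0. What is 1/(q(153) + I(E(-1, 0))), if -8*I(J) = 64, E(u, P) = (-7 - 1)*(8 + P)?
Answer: -6/119 ≈ -0.050420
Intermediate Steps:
s(V) = 0 (s(V) = 9*0 = 0)
E(u, P) = -64 - 8*P (E(u, P) = -8*(8 + P) = -64 - 8*P)
q(S) = -71/6 (q(S) = 71/(S*0 - 6) = 71/(0 - 6) = 71/(-6) = 71*(-⅙) = -71/6)
I(J) = -8 (I(J) = -⅛*64 = -8)
1/(q(153) + I(E(-1, 0))) = 1/(-71/6 - 8) = 1/(-119/6) = -6/119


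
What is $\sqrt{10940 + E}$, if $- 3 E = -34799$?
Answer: $\frac{\sqrt{202857}}{3} \approx 150.13$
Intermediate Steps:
$E = \frac{34799}{3}$ ($E = \left(- \frac{1}{3}\right) \left(-34799\right) = \frac{34799}{3} \approx 11600.0$)
$\sqrt{10940 + E} = \sqrt{10940 + \frac{34799}{3}} = \sqrt{\frac{67619}{3}} = \frac{\sqrt{202857}}{3}$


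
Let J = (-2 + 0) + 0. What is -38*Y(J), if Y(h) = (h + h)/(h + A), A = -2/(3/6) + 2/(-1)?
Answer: -19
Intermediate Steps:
A = -6 (A = -2/(3*(1/6)) + 2*(-1) = -2/1/2 - 2 = -2*2 - 2 = -4 - 2 = -6)
J = -2 (J = -2 + 0 = -2)
Y(h) = 2*h/(-6 + h) (Y(h) = (h + h)/(h - 6) = (2*h)/(-6 + h) = 2*h/(-6 + h))
-38*Y(J) = -76*(-2)/(-6 - 2) = -76*(-2)/(-8) = -76*(-2)*(-1)/8 = -38*1/2 = -19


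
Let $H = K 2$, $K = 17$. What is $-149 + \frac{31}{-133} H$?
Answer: $- \frac{20871}{133} \approx -156.92$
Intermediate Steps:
$H = 34$ ($H = 17 \cdot 2 = 34$)
$-149 + \frac{31}{-133} H = -149 + \frac{31}{-133} \cdot 34 = -149 + 31 \left(- \frac{1}{133}\right) 34 = -149 - \frac{1054}{133} = - \frac{20871}{133}$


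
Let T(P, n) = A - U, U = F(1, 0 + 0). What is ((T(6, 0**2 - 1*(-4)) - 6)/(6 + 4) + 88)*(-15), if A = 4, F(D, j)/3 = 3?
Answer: -2607/2 ≈ -1303.5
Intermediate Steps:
F(D, j) = 9 (F(D, j) = 3*3 = 9)
U = 9
T(P, n) = -5 (T(P, n) = 4 - 1*9 = 4 - 9 = -5)
((T(6, 0**2 - 1*(-4)) - 6)/(6 + 4) + 88)*(-15) = ((-5 - 6)/(6 + 4) + 88)*(-15) = (-11/10 + 88)*(-15) = (869/10)*(-15) = -2607/2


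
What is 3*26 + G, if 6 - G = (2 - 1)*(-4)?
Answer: 88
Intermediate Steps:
G = 10 (G = 6 - (2 - 1)*(-4) = 6 - (-4) = 6 - 1*(-4) = 6 + 4 = 10)
3*26 + G = 3*26 + 10 = 78 + 10 = 88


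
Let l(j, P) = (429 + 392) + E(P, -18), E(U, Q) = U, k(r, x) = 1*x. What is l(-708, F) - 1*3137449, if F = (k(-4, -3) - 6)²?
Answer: -3136547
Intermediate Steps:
k(r, x) = x
F = 81 (F = (-3 - 6)² = (-9)² = 81)
l(j, P) = 821 + P (l(j, P) = (429 + 392) + P = 821 + P)
l(-708, F) - 1*3137449 = (821 + 81) - 1*3137449 = 902 - 3137449 = -3136547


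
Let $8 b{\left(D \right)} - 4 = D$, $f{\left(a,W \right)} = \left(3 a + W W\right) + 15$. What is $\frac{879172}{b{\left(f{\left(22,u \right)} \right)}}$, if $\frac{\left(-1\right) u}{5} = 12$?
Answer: $\frac{7033376}{3685} \approx 1908.7$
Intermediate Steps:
$u = -60$ ($u = \left(-5\right) 12 = -60$)
$f{\left(a,W \right)} = 15 + W^{2} + 3 a$ ($f{\left(a,W \right)} = \left(3 a + W^{2}\right) + 15 = \left(W^{2} + 3 a\right) + 15 = 15 + W^{2} + 3 a$)
$b{\left(D \right)} = \frac{1}{2} + \frac{D}{8}$
$\frac{879172}{b{\left(f{\left(22,u \right)} \right)}} = \frac{879172}{\frac{1}{2} + \frac{15 + \left(-60\right)^{2} + 3 \cdot 22}{8}} = \frac{879172}{\frac{1}{2} + \frac{15 + 3600 + 66}{8}} = \frac{879172}{\frac{1}{2} + \frac{1}{8} \cdot 3681} = \frac{879172}{\frac{1}{2} + \frac{3681}{8}} = \frac{879172}{\frac{3685}{8}} = 879172 \cdot \frac{8}{3685} = \frac{7033376}{3685}$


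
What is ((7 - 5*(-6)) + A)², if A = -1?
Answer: 1296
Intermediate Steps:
((7 - 5*(-6)) + A)² = ((7 - 5*(-6)) - 1)² = ((7 + 30) - 1)² = (37 - 1)² = 36² = 1296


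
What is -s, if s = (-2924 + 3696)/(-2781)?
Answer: 772/2781 ≈ 0.27760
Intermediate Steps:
s = -772/2781 (s = 772*(-1/2781) = -772/2781 ≈ -0.27760)
-s = -1*(-772/2781) = 772/2781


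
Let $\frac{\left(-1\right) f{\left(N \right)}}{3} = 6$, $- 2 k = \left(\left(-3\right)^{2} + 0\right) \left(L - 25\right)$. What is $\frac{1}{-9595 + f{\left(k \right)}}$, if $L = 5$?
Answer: $- \frac{1}{9613} \approx -0.00010403$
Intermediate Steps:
$k = 90$ ($k = - \frac{\left(\left(-3\right)^{2} + 0\right) \left(5 - 25\right)}{2} = - \frac{\left(9 + 0\right) \left(-20\right)}{2} = - \frac{9 \left(-20\right)}{2} = \left(- \frac{1}{2}\right) \left(-180\right) = 90$)
$f{\left(N \right)} = -18$ ($f{\left(N \right)} = \left(-3\right) 6 = -18$)
$\frac{1}{-9595 + f{\left(k \right)}} = \frac{1}{-9595 - 18} = \frac{1}{-9613} = - \frac{1}{9613}$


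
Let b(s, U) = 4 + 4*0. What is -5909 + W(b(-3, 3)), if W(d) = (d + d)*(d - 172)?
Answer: -7253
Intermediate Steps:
b(s, U) = 4 (b(s, U) = 4 + 0 = 4)
W(d) = 2*d*(-172 + d) (W(d) = (2*d)*(-172 + d) = 2*d*(-172 + d))
-5909 + W(b(-3, 3)) = -5909 + 2*4*(-172 + 4) = -5909 + 2*4*(-168) = -5909 - 1344 = -7253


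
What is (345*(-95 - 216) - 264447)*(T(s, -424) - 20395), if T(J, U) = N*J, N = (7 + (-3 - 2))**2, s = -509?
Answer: 8338544802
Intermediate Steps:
N = 4 (N = (7 - 5)**2 = 2**2 = 4)
T(J, U) = 4*J
(345*(-95 - 216) - 264447)*(T(s, -424) - 20395) = (345*(-95 - 216) - 264447)*(4*(-509) - 20395) = (345*(-311) - 264447)*(-2036 - 20395) = (-107295 - 264447)*(-22431) = -371742*(-22431) = 8338544802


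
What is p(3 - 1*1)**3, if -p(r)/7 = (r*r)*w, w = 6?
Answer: -4741632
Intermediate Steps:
p(r) = -42*r**2 (p(r) = -7*r*r*6 = -7*r**2*6 = -42*r**2)
p(3 - 1*1)**3 = (-42*(3 - 1*1)**2)**3 = (-42*(3 - 1)**2)**3 = (-42*2**2)**3 = (-42*4)**3 = (-168)**3 = -4741632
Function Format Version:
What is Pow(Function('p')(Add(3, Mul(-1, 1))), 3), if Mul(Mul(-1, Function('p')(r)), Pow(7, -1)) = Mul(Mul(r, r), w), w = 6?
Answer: -4741632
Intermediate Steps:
Function('p')(r) = Mul(-42, Pow(r, 2)) (Function('p')(r) = Mul(-7, Mul(Mul(r, r), 6)) = Mul(-7, Mul(Pow(r, 2), 6)) = Mul(-7, Mul(6, Pow(r, 2))) = Mul(-42, Pow(r, 2)))
Pow(Function('p')(Add(3, Mul(-1, 1))), 3) = Pow(Mul(-42, Pow(Add(3, Mul(-1, 1)), 2)), 3) = Pow(Mul(-42, Pow(Add(3, -1), 2)), 3) = Pow(Mul(-42, Pow(2, 2)), 3) = Pow(Mul(-42, 4), 3) = Pow(-168, 3) = -4741632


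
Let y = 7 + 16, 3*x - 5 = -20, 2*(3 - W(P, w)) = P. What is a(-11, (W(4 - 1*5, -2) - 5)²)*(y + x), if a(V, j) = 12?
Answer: 216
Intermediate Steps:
W(P, w) = 3 - P/2
x = -5 (x = 5/3 + (⅓)*(-20) = 5/3 - 20/3 = -5)
y = 23
a(-11, (W(4 - 1*5, -2) - 5)²)*(y + x) = 12*(23 - 5) = 12*18 = 216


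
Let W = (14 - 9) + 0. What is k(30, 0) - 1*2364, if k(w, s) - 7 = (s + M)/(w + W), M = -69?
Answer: -82564/35 ≈ -2359.0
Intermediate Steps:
W = 5 (W = 5 + 0 = 5)
k(w, s) = 7 + (-69 + s)/(5 + w) (k(w, s) = 7 + (s - 69)/(w + 5) = 7 + (-69 + s)/(5 + w))
k(30, 0) - 1*2364 = (-34 + 0 + 7*30)/(5 + 30) - 1*2364 = (-34 + 0 + 210)/35 - 2364 = (1/35)*176 - 2364 = 176/35 - 2364 = -82564/35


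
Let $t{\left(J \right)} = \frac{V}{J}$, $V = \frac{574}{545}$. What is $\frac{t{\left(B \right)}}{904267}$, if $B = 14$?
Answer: $\frac{41}{492825515} \approx 8.3194 \cdot 10^{-8}$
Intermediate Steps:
$V = \frac{574}{545}$ ($V = 574 \cdot \frac{1}{545} = \frac{574}{545} \approx 1.0532$)
$t{\left(J \right)} = \frac{574}{545 J}$
$\frac{t{\left(B \right)}}{904267} = \frac{\frac{574}{545} \cdot \frac{1}{14}}{904267} = \frac{574}{545} \cdot \frac{1}{14} \cdot \frac{1}{904267} = \frac{41}{545} \cdot \frac{1}{904267} = \frac{41}{492825515}$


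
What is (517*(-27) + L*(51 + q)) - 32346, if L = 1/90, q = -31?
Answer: -416743/9 ≈ -46305.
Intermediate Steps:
L = 1/90 ≈ 0.011111
(517*(-27) + L*(51 + q)) - 32346 = (517*(-27) + (51 - 31)/90) - 32346 = (-13959 + (1/90)*20) - 32346 = (-13959 + 2/9) - 32346 = -125629/9 - 32346 = -416743/9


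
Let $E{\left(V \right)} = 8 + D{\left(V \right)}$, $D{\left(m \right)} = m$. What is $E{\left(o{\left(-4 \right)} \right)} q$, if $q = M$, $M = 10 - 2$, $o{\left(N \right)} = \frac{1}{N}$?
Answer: $62$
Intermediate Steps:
$M = 8$
$q = 8$
$E{\left(V \right)} = 8 + V$
$E{\left(o{\left(-4 \right)} \right)} q = \left(8 + \frac{1}{-4}\right) 8 = \left(8 - \frac{1}{4}\right) 8 = \frac{31}{4} \cdot 8 = 62$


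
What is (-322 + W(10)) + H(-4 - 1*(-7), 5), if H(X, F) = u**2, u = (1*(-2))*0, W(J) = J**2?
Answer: -222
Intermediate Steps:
u = 0 (u = -2*0 = 0)
H(X, F) = 0 (H(X, F) = 0**2 = 0)
(-322 + W(10)) + H(-4 - 1*(-7), 5) = (-322 + 10**2) + 0 = (-322 + 100) + 0 = -222 + 0 = -222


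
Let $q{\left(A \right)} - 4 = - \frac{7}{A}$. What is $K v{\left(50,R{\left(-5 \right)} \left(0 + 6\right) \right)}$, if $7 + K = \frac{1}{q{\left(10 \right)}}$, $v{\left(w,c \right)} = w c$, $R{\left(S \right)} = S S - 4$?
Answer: $- \frac{464100}{11} \approx -42191.0$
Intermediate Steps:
$q{\left(A \right)} = 4 - \frac{7}{A}$
$R{\left(S \right)} = -4 + S^{2}$ ($R{\left(S \right)} = S^{2} - 4 = -4 + S^{2}$)
$v{\left(w,c \right)} = c w$
$K = - \frac{221}{33}$ ($K = -7 + \frac{1}{4 - \frac{7}{10}} = -7 + \frac{1}{\frac{33}{10}} = -7 + \frac{10}{33} = - \frac{221}{33} \approx -6.697$)
$K v{\left(50,R{\left(-5 \right)} \left(0 + 6\right) \right)} = - \frac{221 \left(-4 + \left(-5\right)^{2}\right) \left(0 + 6\right) 50}{33} = - \frac{221 \left(-4 + 25\right) 6 \cdot 50}{33} = - \frac{221 \cdot 21 \cdot 6 \cdot 50}{33} = - \frac{221 \cdot 126 \cdot 50}{33} = \left(- \frac{221}{33}\right) 6300 = - \frac{464100}{11}$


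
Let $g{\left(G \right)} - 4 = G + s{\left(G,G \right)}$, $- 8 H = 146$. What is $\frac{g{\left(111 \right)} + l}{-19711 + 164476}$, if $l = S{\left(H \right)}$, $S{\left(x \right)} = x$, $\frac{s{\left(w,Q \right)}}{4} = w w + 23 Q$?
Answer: $\frac{79457}{193020} \approx 0.41165$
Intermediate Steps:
$H = - \frac{73}{4}$ ($H = \left(- \frac{1}{8}\right) 146 = - \frac{73}{4} \approx -18.25$)
$s{\left(w,Q \right)} = 4 w^{2} + 92 Q$ ($s{\left(w,Q \right)} = 4 \left(w w + 23 Q\right) = 4 \left(w^{2} + 23 Q\right) = 4 w^{2} + 92 Q$)
$g{\left(G \right)} = 4 + 4 G^{2} + 93 G$ ($g{\left(G \right)} = 4 + \left(G + \left(4 G^{2} + 92 G\right)\right) = 4 + \left(4 G^{2} + 93 G\right) = 4 + 4 G^{2} + 93 G$)
$l = - \frac{73}{4} \approx -18.25$
$\frac{g{\left(111 \right)} + l}{-19711 + 164476} = \frac{\left(4 + 4 \cdot 111^{2} + 93 \cdot 111\right) - \frac{73}{4}}{-19711 + 164476} = \frac{\left(4 + 4 \cdot 12321 + 10323\right) - \frac{73}{4}}{144765} = \left(\left(4 + 49284 + 10323\right) - \frac{73}{4}\right) \frac{1}{144765} = \left(59611 - \frac{73}{4}\right) \frac{1}{144765} = \frac{238371}{4} \cdot \frac{1}{144765} = \frac{79457}{193020}$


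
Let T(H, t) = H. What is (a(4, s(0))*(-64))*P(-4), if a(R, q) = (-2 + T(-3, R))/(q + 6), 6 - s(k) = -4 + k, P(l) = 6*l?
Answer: -480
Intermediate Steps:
s(k) = 10 - k (s(k) = 6 - (-4 + k) = 6 + (4 - k) = 10 - k)
a(R, q) = -5/(6 + q) (a(R, q) = (-2 - 3)/(q + 6) = -5/(6 + q))
(a(4, s(0))*(-64))*P(-4) = (-5/(6 + (10 - 1*0))*(-64))*(6*(-4)) = (-5/(6 + (10 + 0))*(-64))*(-24) = (-5/(6 + 10)*(-64))*(-24) = (-5/16*(-64))*(-24) = (-5*1/16*(-64))*(-24) = -5/16*(-64)*(-24) = 20*(-24) = -480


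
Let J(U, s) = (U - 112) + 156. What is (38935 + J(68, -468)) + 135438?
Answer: 174485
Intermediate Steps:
J(U, s) = 44 + U (J(U, s) = (-112 + U) + 156 = 44 + U)
(38935 + J(68, -468)) + 135438 = (38935 + (44 + 68)) + 135438 = (38935 + 112) + 135438 = 39047 + 135438 = 174485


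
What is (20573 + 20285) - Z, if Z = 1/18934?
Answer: 773605371/18934 ≈ 40858.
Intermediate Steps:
Z = 1/18934 ≈ 5.2815e-5
(20573 + 20285) - Z = (20573 + 20285) - 1*1/18934 = 40858 - 1/18934 = 773605371/18934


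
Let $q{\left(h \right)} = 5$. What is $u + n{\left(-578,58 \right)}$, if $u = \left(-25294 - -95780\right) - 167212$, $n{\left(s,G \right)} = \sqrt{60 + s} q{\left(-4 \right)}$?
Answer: $-96726 + 5 i \sqrt{518} \approx -96726.0 + 113.8 i$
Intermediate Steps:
$n{\left(s,G \right)} = 5 \sqrt{60 + s}$ ($n{\left(s,G \right)} = \sqrt{60 + s} 5 = 5 \sqrt{60 + s}$)
$u = -96726$ ($u = \left(-25294 + 95780\right) - 167212 = 70486 - 167212 = -96726$)
$u + n{\left(-578,58 \right)} = -96726 + 5 \sqrt{60 - 578} = -96726 + 5 \sqrt{-518} = -96726 + 5 i \sqrt{518}$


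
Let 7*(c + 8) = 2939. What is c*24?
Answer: 69192/7 ≈ 9884.6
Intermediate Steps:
c = 2883/7 (c = -8 + (⅐)*2939 = -8 + 2939/7 = 2883/7 ≈ 411.86)
c*24 = (2883/7)*24 = 69192/7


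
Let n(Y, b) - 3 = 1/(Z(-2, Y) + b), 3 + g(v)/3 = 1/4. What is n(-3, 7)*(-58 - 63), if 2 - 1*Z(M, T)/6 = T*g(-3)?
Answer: -93775/259 ≈ -362.07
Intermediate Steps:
g(v) = -33/4 (g(v) = -9 + 3/4 = -9 + 3*(¼) = -9 + ¾ = -33/4)
Z(M, T) = 12 + 99*T/2 (Z(M, T) = 12 - 6*T*(-33)/4 = 12 - (-99)*T/2 = 12 + 99*T/2)
n(Y, b) = 3 + 1/(12 + b + 99*Y/2) (n(Y, b) = 3 + 1/((12 + 99*Y/2) + b) = 3 + 1/(12 + b + 99*Y/2))
n(-3, 7)*(-58 - 63) = ((74 + 6*7 + 297*(-3))/(24 + 2*7 + 99*(-3)))*(-58 - 63) = ((74 + 42 - 891)/(24 + 14 - 297))*(-121) = (-775/(-259))*(-121) = -1/259*(-775)*(-121) = (775/259)*(-121) = -93775/259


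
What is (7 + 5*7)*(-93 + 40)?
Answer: -2226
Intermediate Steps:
(7 + 5*7)*(-93 + 40) = (7 + 35)*(-53) = 42*(-53) = -2226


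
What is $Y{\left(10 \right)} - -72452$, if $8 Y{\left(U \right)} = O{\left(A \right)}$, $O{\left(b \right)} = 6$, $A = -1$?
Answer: $\frac{289811}{4} \approx 72453.0$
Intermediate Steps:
$Y{\left(U \right)} = \frac{3}{4}$ ($Y{\left(U \right)} = \frac{1}{8} \cdot 6 = \frac{3}{4}$)
$Y{\left(10 \right)} - -72452 = \frac{3}{4} - -72452 = \frac{3}{4} + 72452 = \frac{289811}{4}$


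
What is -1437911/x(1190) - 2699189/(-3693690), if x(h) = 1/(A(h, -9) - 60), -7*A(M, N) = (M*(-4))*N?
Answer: 32823200438925389/3693690 ≈ 8.8863e+9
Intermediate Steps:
A(M, N) = 4*M*N/7 (A(M, N) = -M*(-4)*N/7 = -(-4*M)*N/7 = -(-4)*M*N/7 = 4*M*N/7)
x(h) = 1/(-60 - 36*h/7) (x(h) = 1/((4/7)*h*(-9) - 60) = 1/(-36*h/7 - 60) = 1/(-60 - 36*h/7))
-1437911/x(1190) - 2699189/(-3693690) = -1437911/(7/(12*(-35 - 3*1190))) - 2699189/(-3693690) = -1437911/(7/(12*(-35 - 3570))) - 2699189*(-1/3693690) = -1437911/((7/12)/(-3605)) + 2699189/3693690 = -1437911/((7/12)*(-1/3605)) + 2699189/3693690 = -1437911/(-1/6180) + 2699189/3693690 = -1437911*(-6180) + 2699189/3693690 = 8886289980 + 2699189/3693690 = 32823200438925389/3693690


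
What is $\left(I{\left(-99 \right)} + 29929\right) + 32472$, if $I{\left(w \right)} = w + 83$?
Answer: $62385$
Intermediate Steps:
$I{\left(w \right)} = 83 + w$
$\left(I{\left(-99 \right)} + 29929\right) + 32472 = \left(\left(83 - 99\right) + 29929\right) + 32472 = \left(-16 + 29929\right) + 32472 = 29913 + 32472 = 62385$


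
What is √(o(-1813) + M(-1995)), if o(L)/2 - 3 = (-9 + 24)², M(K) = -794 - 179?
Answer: I*√517 ≈ 22.738*I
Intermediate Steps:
M(K) = -973
o(L) = 456 (o(L) = 6 + 2*(-9 + 24)² = 6 + 2*15² = 6 + 2*225 = 6 + 450 = 456)
√(o(-1813) + M(-1995)) = √(456 - 973) = √(-517) = I*√517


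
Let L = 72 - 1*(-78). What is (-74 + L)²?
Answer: 5776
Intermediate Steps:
L = 150 (L = 72 + 78 = 150)
(-74 + L)² = (-74 + 150)² = 76² = 5776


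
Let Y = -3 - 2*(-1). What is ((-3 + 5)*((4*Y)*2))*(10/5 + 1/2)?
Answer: -40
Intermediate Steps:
Y = -1 (Y = -3 + 2 = -1)
((-3 + 5)*((4*Y)*2))*(10/5 + 1/2) = ((-3 + 5)*((4*(-1))*2))*(10/5 + 1/2) = (2*(-4*2))*(10*(⅕) + 1*(½)) = (2*(-8))*(2 + ½) = -16*5/2 = -40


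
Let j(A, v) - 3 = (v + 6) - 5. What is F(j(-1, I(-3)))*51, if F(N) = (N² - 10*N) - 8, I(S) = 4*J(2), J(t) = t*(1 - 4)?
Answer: 30192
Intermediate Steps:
J(t) = -3*t (J(t) = t*(-3) = -3*t)
I(S) = -24 (I(S) = 4*(-3*2) = 4*(-6) = -24)
j(A, v) = 4 + v (j(A, v) = 3 + ((v + 6) - 5) = 3 + ((6 + v) - 5) = 3 + (1 + v) = 4 + v)
F(N) = -8 + N² - 10*N
F(j(-1, I(-3)))*51 = (-8 + (4 - 24)² - 10*(4 - 24))*51 = (-8 + (-20)² - 10*(-20))*51 = (-8 + 400 + 200)*51 = 592*51 = 30192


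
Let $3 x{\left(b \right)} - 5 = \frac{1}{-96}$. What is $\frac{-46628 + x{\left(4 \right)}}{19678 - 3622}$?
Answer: $- \frac{13428385}{4624128} \approx -2.904$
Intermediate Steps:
$x{\left(b \right)} = \frac{479}{288}$ ($x{\left(b \right)} = \frac{5}{3} + \frac{1}{3 \left(-96\right)} = \frac{5}{3} + \frac{1}{3} \left(- \frac{1}{96}\right) = \frac{5}{3} - \frac{1}{288} = \frac{479}{288}$)
$\frac{-46628 + x{\left(4 \right)}}{19678 - 3622} = \frac{-46628 + \frac{479}{288}}{19678 - 3622} = - \frac{13428385}{288 \cdot 16056} = \left(- \frac{13428385}{288}\right) \frac{1}{16056} = - \frac{13428385}{4624128}$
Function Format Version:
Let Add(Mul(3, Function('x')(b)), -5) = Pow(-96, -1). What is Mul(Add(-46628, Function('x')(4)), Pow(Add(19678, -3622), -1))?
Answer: Rational(-13428385, 4624128) ≈ -2.9040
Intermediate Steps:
Function('x')(b) = Rational(479, 288) (Function('x')(b) = Add(Rational(5, 3), Mul(Rational(1, 3), Pow(-96, -1))) = Add(Rational(5, 3), Mul(Rational(1, 3), Rational(-1, 96))) = Add(Rational(5, 3), Rational(-1, 288)) = Rational(479, 288))
Mul(Add(-46628, Function('x')(4)), Pow(Add(19678, -3622), -1)) = Mul(Add(-46628, Rational(479, 288)), Pow(Add(19678, -3622), -1)) = Mul(Rational(-13428385, 288), Pow(16056, -1)) = Mul(Rational(-13428385, 288), Rational(1, 16056)) = Rational(-13428385, 4624128)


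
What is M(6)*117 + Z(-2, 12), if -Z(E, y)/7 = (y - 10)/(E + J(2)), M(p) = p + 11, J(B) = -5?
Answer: 1991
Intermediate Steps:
M(p) = 11 + p
Z(E, y) = -7*(-10 + y)/(-5 + E) (Z(E, y) = -7*(y - 10)/(E - 5) = -7*(-10 + y)/(-5 + E))
M(6)*117 + Z(-2, 12) = (11 + 6)*117 + 7*(10 - 1*12)/(-5 - 2) = 17*117 + 7*(10 - 12)/(-7) = 1989 + 7*(-⅐)*(-2) = 1989 + 2 = 1991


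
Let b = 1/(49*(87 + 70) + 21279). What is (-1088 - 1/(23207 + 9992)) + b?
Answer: -1046483469437/961841428 ≈ -1088.0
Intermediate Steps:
b = 1/28972 (b = 1/(49*157 + 21279) = 1/(7693 + 21279) = 1/28972 ≈ 3.4516e-5)
(-1088 - 1/(23207 + 9992)) + b = (-1088 - 1/(23207 + 9992)) + 1/28972 = (-1088 - 1/33199) + 1/28972 = -36120513/33199 + 1/28972 = -1046483469437/961841428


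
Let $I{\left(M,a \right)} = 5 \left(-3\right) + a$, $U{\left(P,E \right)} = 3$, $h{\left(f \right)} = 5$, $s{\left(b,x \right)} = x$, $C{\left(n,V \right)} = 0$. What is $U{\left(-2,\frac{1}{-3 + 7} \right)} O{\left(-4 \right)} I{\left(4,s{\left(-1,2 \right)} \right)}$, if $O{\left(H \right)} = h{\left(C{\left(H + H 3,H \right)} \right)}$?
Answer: $-195$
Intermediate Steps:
$O{\left(H \right)} = 5$
$I{\left(M,a \right)} = -15 + a$
$U{\left(-2,\frac{1}{-3 + 7} \right)} O{\left(-4 \right)} I{\left(4,s{\left(-1,2 \right)} \right)} = 3 \cdot 5 \left(-15 + 2\right) = 15 \left(-13\right) = -195$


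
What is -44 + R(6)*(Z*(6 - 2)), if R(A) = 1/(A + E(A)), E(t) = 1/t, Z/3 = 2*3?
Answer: -1196/37 ≈ -32.324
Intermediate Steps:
Z = 18 (Z = 3*(2*3) = 3*6 = 18)
E(t) = 1/t
R(A) = 1/(A + 1/A)
-44 + R(6)*(Z*(6 - 2)) = -44 + (6/(1 + 6²))*(18*(6 - 2)) = -44 + (6/(1 + 36))*(18*4) = -44 + (6/37)*72 = -44 + 432/37 = -1196/37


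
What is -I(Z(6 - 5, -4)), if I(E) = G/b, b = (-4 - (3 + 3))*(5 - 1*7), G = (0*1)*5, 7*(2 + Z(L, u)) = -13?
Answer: 0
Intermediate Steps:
Z(L, u) = -27/7 (Z(L, u) = -2 + (⅐)*(-13) = -2 - 13/7 = -27/7)
G = 0 (G = 0*5 = 0)
b = 20 (b = (-4 - 1*6)*(5 - 7) = (-4 - 6)*(-2) = -10*(-2) = 20)
I(E) = 0 (I(E) = 0/20 = 0*(1/20) = 0)
-I(Z(6 - 5, -4)) = -1*0 = 0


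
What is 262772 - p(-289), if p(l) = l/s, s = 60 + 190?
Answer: 65693289/250 ≈ 2.6277e+5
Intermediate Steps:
s = 250
p(l) = l/250
262772 - p(-289) = 262772 - (-289)/250 = 262772 - 1*(-289/250) = 262772 + 289/250 = 65693289/250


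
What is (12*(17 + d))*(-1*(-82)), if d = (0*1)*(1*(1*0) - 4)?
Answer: 16728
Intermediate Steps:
d = 0 (d = 0*(1*0 - 4) = 0*(0 - 4) = 0*(-4) = 0)
(12*(17 + d))*(-1*(-82)) = (12*(17 + 0))*(-1*(-82)) = (12*17)*82 = 204*82 = 16728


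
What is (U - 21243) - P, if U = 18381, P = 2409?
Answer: -5271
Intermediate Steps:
(U - 21243) - P = (18381 - 21243) - 1*2409 = -2862 - 2409 = -5271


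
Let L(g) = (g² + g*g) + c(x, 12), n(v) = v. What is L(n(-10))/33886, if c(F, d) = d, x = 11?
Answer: 106/16943 ≈ 0.0062563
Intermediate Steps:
L(g) = 12 + 2*g² (L(g) = (g² + g*g) + 12 = (g² + g²) + 12 = 2*g² + 12 = 12 + 2*g²)
L(n(-10))/33886 = (12 + 2*(-10)²)/33886 = (12 + 2*100)*(1/33886) = (12 + 200)*(1/33886) = 212*(1/33886) = 106/16943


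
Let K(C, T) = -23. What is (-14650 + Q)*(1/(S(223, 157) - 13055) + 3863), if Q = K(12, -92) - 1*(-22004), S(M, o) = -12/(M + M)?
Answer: 82446182874150/2911271 ≈ 2.8320e+7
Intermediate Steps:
S(M, o) = -6/M (S(M, o) = -12*1/(2*M) = -6/M)
Q = 21981 (Q = -23 - 1*(-22004) = -23 + 22004 = 21981)
(-14650 + Q)*(1/(S(223, 157) - 13055) + 3863) = (-14650 + 21981)*(1/(-6/223 - 13055) + 3863) = 7331*(1/(-6*1/223 - 13055) + 3863) = 7331*(1/(-6/223 - 13055) + 3863) = 7331*(1/(-2911271/223) + 3863) = 7331*(-223/2911271 + 3863) = 7331*(11246239650/2911271) = 82446182874150/2911271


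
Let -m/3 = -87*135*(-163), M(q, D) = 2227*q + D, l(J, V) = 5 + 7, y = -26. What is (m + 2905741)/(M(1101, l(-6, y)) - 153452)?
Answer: -2837564/2298487 ≈ -1.2345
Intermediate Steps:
l(J, V) = 12
M(q, D) = D + 2227*q
m = -5743305 (m = -3*(-87*135)*(-163) = -(-35235)*(-163) = -3*1914435 = -5743305)
(m + 2905741)/(M(1101, l(-6, y)) - 153452) = (-5743305 + 2905741)/((12 + 2227*1101) - 153452) = -2837564/((12 + 2451927) - 153452) = -2837564/(2451939 - 153452) = -2837564/2298487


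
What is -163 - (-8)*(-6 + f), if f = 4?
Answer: -179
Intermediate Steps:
-163 - (-8)*(-6 + f) = -163 - (-8)*(-6 + 4) = -163 - (-8)*(-2) = -163 - 1*16 = -163 - 16 = -179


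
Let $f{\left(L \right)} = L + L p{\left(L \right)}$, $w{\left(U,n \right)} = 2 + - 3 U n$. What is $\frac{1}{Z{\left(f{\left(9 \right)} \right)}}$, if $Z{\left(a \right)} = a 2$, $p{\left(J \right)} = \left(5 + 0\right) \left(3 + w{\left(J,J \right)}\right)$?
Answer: $- \frac{1}{21402} \approx -4.6725 \cdot 10^{-5}$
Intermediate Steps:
$w{\left(U,n \right)} = 2 - 3 U n$
$p{\left(J \right)} = 25 - 15 J^{2}$ ($p{\left(J \right)} = \left(5 + 0\right) \left(3 - \left(-2 + 3 J J\right)\right) = 5 \left(3 - \left(-2 + 3 J^{2}\right)\right) = 5 \left(5 - 3 J^{2}\right) = 25 - 15 J^{2}$)
$f{\left(L \right)} = L + L \left(25 - 15 L^{2}\right)$
$Z{\left(a \right)} = 2 a$
$\frac{1}{Z{\left(f{\left(9 \right)} \right)}} = \frac{1}{2 \cdot 9 \left(26 - 15 \cdot 9^{2}\right)} = \frac{1}{2 \cdot 9 \left(26 - 1215\right)} = \frac{1}{2 \cdot 9 \left(-1189\right)} = \frac{1}{2 \left(-10701\right)} = \frac{1}{-21402} = - \frac{1}{21402}$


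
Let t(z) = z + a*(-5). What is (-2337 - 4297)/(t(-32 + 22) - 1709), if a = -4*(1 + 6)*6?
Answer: 6634/879 ≈ 7.5472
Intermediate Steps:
a = -168 (a = -28*6 = -4*42 = -168)
t(z) = 840 + z (t(z) = z - 168*(-5) = z + 840 = 840 + z)
(-2337 - 4297)/(t(-32 + 22) - 1709) = (-2337 - 4297)/((840 + (-32 + 22)) - 1709) = -6634/((840 - 10) - 1709) = -6634/(830 - 1709) = -6634/(-879) = -6634*(-1/879) = 6634/879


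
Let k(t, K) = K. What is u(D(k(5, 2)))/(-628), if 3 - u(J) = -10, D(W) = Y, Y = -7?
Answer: -13/628 ≈ -0.020701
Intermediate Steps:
D(W) = -7
u(J) = 13 (u(J) = 3 - 1*(-10) = 3 + 10 = 13)
u(D(k(5, 2)))/(-628) = 13/(-628) = 13*(-1/628) = -13/628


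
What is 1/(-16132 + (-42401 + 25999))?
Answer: -1/32534 ≈ -3.0737e-5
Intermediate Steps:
1/(-16132 + (-42401 + 25999)) = 1/(-16132 - 16402) = 1/(-32534) = -1/32534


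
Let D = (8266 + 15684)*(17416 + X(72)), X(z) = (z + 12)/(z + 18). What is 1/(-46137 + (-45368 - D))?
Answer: -3/1251681175 ≈ -2.3968e-9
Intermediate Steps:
X(z) = (12 + z)/(18 + z)
D = 1251406660/3 (D = (8266 + 15684)*(17416 + (12 + 72)/(18 + 72)) = 23950*(17416 + 84/90) = 23950*(17416 + (1/90)*84) = 23950*(17416 + 14/15) = 23950*(261254/15) = 1251406660/3 ≈ 4.1714e+8)
1/(-46137 + (-45368 - D)) = 1/(-46137 + (-45368 - 1*1251406660/3)) = 1/(-46137 + (-45368 - 1251406660/3)) = 1/(-46137 - 1251542764/3) = 1/(-1251681175/3) = -3/1251681175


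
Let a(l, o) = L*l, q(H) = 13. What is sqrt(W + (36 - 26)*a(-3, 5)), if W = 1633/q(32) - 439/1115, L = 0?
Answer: 4*sqrt(1644356285)/14495 ≈ 11.190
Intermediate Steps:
a(l, o) = 0 (a(l, o) = 0*l = 0)
W = 1815088/14495 (W = 1633/13 - 439/1115 = 1815088/14495 ≈ 125.22)
sqrt(W + (36 - 26)*a(-3, 5)) = sqrt(1815088/14495 + (36 - 26)*0) = sqrt(1815088/14495 + 10*0) = sqrt(1815088/14495 + 0) = sqrt(1815088/14495) = 4*sqrt(1644356285)/14495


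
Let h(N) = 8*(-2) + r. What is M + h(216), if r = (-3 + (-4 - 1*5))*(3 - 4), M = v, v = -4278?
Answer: -4282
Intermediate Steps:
M = -4278
r = 12 (r = (-3 + (-4 - 5))*(-1) = (-3 - 9)*(-1) = -12*(-1) = 12)
h(N) = -4 (h(N) = 8*(-2) + 12 = -16 + 12 = -4)
M + h(216) = -4278 - 4 = -4282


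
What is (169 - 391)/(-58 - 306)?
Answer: 111/182 ≈ 0.60989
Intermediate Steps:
(169 - 391)/(-58 - 306) = -222/(-364) = -222*(-1/364) = 111/182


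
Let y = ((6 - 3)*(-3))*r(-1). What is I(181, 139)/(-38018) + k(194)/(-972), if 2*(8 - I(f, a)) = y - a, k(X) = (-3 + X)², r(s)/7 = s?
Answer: -693489685/18476748 ≈ -37.533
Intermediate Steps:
r(s) = 7*s
y = 63 (y = ((6 - 3)*(-3))*(7*(-1)) = (3*(-3))*(-7) = -9*(-7) = 63)
I(f, a) = -47/2 + a/2 (I(f, a) = 8 - (63 - a)/2 = 8 + (-63/2 + a/2) = -47/2 + a/2)
I(181, 139)/(-38018) + k(194)/(-972) = (-47/2 + (½)*139)/(-38018) + (-3 + 194)²/(-972) = (-47/2 + 139/2)*(-1/38018) + 191²*(-1/972) = 46*(-1/38018) + 36481*(-1/972) = -23/19009 - 36481/972 = -693489685/18476748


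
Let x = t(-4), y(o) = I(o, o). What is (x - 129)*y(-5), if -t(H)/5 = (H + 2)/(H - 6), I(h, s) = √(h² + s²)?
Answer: -650*√2 ≈ -919.24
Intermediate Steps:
y(o) = √2*√(o²) (y(o) = √(o² + o²) = √(2*o²) = √2*√(o²))
t(H) = -5*(2 + H)/(-6 + H) (t(H) = -5*(H + 2)/(H - 6) = -5*(2 + H)/(-6 + H))
x = -1 (x = 5*(-2 - 1*(-4))/(-6 - 4) = 5*(-2 + 4)/(-10) = 5*(-⅒)*2 = -1)
(x - 129)*y(-5) = (-1 - 129)*(√2*√((-5)²)) = -130*√2*√25 = -130*√2*5 = -650*√2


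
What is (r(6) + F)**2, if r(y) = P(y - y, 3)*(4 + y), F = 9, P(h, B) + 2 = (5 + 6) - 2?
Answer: 6241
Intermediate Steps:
P(h, B) = 7 (P(h, B) = -2 + ((5 + 6) - 2) = -2 + (11 - 2) = -2 + 9 = 7)
r(y) = 28 + 7*y (r(y) = 7*(4 + y) = 28 + 7*y)
(r(6) + F)**2 = ((28 + 7*6) + 9)**2 = ((28 + 42) + 9)**2 = (70 + 9)**2 = 79**2 = 6241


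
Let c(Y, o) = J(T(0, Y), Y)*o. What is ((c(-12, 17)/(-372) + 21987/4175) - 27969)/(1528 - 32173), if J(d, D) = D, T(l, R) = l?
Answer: 3619135253/3966229125 ≈ 0.91249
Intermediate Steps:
c(Y, o) = Y*o
((c(-12, 17)/(-372) + 21987/4175) - 27969)/(1528 - 32173) = ((-12*17/(-372) + 21987/4175) - 27969)/(1528 - 32173) = ((-204*(-1/372) + 21987*(1/4175)) - 27969)/(-30645) = ((17/31 + 21987/4175) - 27969)*(-1/30645) = (752572/129425 - 27969)*(-1/30645) = -3619135253/129425*(-1/30645) = 3619135253/3966229125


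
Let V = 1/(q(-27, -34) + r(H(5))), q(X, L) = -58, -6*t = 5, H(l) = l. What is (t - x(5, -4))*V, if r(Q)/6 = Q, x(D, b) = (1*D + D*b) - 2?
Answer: -97/168 ≈ -0.57738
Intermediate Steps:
x(D, b) = -2 + D + D*b (x(D, b) = (D + D*b) - 2 = -2 + D + D*b)
t = -5/6 (t = -1/6*5 = -5/6 ≈ -0.83333)
r(Q) = 6*Q
V = -1/28 (V = 1/(-58 + 6*5) = 1/(-58 + 30) = 1/(-28) = -1/28 ≈ -0.035714)
(t - x(5, -4))*V = (-5/6 - (-2 + 5 + 5*(-4)))*(-1/28) = (-5/6 - (-2 + 5 - 20))*(-1/28) = (-5/6 - 1*(-17))*(-1/28) = (-5/6 + 17)*(-1/28) = (97/6)*(-1/28) = -97/168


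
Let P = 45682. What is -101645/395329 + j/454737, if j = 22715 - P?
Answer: -55301263508/179770723473 ≈ -0.30762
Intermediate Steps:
j = -22967 (j = 22715 - 1*45682 = 22715 - 45682 = -22967)
-101645/395329 + j/454737 = -101645/395329 - 22967/454737 = -55301263508/179770723473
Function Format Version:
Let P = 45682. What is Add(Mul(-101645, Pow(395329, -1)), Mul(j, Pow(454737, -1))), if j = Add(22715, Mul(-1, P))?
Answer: Rational(-55301263508, 179770723473) ≈ -0.30762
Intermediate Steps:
j = -22967 (j = Add(22715, Mul(-1, 45682)) = Add(22715, -45682) = -22967)
Add(Mul(-101645, Pow(395329, -1)), Mul(j, Pow(454737, -1))) = Add(Mul(-101645, Pow(395329, -1)), Mul(-22967, Pow(454737, -1))) = Add(Mul(-101645, Rational(1, 395329)), Mul(-22967, Rational(1, 454737))) = Add(Rational(-101645, 395329), Rational(-22967, 454737)) = Rational(-55301263508, 179770723473)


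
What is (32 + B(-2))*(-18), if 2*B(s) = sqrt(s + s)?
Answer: -576 - 18*I ≈ -576.0 - 18.0*I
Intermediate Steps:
B(s) = sqrt(2)*sqrt(s)/2 (B(s) = sqrt(s + s)/2 = sqrt(2*s)/2 = (sqrt(2)*sqrt(s))/2 = sqrt(2)*sqrt(s)/2)
(32 + B(-2))*(-18) = (32 + sqrt(2)*sqrt(-2)/2)*(-18) = (32 + sqrt(2)*(I*sqrt(2))/2)*(-18) = (32 + I)*(-18) = -576 - 18*I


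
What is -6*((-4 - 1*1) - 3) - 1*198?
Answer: -150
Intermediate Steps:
-6*((-4 - 1*1) - 3) - 1*198 = -6*((-4 - 1) - 3) - 198 = -6*(-5 - 3) - 198 = -6*(-8) - 198 = 48 - 198 = -150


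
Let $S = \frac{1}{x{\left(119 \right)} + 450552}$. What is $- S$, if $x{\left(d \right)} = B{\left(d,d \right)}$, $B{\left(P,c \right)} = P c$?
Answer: $- \frac{1}{464713} \approx -2.1519 \cdot 10^{-6}$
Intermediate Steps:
$x{\left(d \right)} = d^{2}$ ($x{\left(d \right)} = d d = d^{2}$)
$S = \frac{1}{464713}$ ($S = \frac{1}{119^{2} + 450552} = \frac{1}{14161 + 450552} = \frac{1}{464713} \approx 2.1519 \cdot 10^{-6}$)
$- S = \left(-1\right) \frac{1}{464713} = - \frac{1}{464713}$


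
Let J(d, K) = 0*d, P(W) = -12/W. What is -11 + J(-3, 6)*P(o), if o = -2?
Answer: -11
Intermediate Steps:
J(d, K) = 0
-11 + J(-3, 6)*P(o) = -11 + 0*(-12/(-2)) = -11 + 0*(-12*(-½)) = -11 + 0*6 = -11 + 0 = -11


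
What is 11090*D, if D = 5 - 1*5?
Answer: 0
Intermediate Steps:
D = 0 (D = 5 - 5 = 0)
11090*D = 11090*0 = 0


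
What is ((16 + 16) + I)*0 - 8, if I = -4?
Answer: -8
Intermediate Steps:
((16 + 16) + I)*0 - 8 = ((16 + 16) - 4)*0 - 8 = (32 - 4)*0 - 8 = 28*0 - 8 = 0 - 8 = -8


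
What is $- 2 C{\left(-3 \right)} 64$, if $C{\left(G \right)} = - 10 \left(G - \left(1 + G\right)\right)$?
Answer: $-1280$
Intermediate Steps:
$C{\left(G \right)} = 10$ ($C{\left(G \right)} = \left(-10\right) \left(-1\right) = 10$)
$- 2 C{\left(-3 \right)} 64 = \left(-2\right) 10 \cdot 64 = \left(-20\right) 64 = -1280$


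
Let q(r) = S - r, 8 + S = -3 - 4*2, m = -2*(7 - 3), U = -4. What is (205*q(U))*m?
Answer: 24600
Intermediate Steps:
m = -8 (m = -2*4 = -8)
S = -19 (S = -8 + (-3 - 4*2) = -8 + (-3 - 8) = -8 - 11 = -19)
q(r) = -19 - r
(205*q(U))*m = (205*(-19 - 1*(-4)))*(-8) = (205*(-19 + 4))*(-8) = (205*(-15))*(-8) = -3075*(-8) = 24600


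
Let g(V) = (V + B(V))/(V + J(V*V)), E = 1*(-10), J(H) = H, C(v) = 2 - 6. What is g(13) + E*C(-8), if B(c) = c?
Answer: 281/7 ≈ 40.143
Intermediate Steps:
C(v) = -4
E = -10
g(V) = 2*V/(V + V²) (g(V) = (V + V)/(V + V*V) = (2*V)/(V + V²) = 2*V/(V + V²))
g(13) + E*C(-8) = 2/(1 + 13) - 10*(-4) = 2/14 + 40 = 2*(1/14) + 40 = ⅐ + 40 = 281/7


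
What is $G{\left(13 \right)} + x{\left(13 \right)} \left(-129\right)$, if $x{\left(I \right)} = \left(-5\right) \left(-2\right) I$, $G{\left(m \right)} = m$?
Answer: $-16757$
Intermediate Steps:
$x{\left(I \right)} = 10 I$
$G{\left(13 \right)} + x{\left(13 \right)} \left(-129\right) = 13 + 10 \cdot 13 \left(-129\right) = 13 + 130 \left(-129\right) = 13 - 16770 = -16757$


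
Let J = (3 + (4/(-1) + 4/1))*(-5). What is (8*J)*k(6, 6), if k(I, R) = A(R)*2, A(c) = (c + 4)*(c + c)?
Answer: -28800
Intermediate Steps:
A(c) = 2*c*(4 + c) (A(c) = (4 + c)*(2*c) = 2*c*(4 + c))
k(I, R) = 4*R*(4 + R) (k(I, R) = (2*R*(4 + R))*2 = 4*R*(4 + R))
J = -15 (J = (3 + (4*(-1) + 4*1))*(-5) = (3 + (-4 + 4))*(-5) = (3 + 0)*(-5) = 3*(-5) = -15)
(8*J)*k(6, 6) = (8*(-15))*(4*6*(4 + 6)) = -480*6*10 = -120*240 = -28800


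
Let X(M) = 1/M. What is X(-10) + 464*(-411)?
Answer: -1907041/10 ≈ -1.9070e+5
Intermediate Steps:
X(-10) + 464*(-411) = 1/(-10) + 464*(-411) = -1/10 - 190704 = -1907041/10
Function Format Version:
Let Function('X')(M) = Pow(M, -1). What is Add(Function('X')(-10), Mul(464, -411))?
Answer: Rational(-1907041, 10) ≈ -1.9070e+5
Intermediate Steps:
Add(Function('X')(-10), Mul(464, -411)) = Add(Pow(-10, -1), Mul(464, -411)) = Add(Rational(-1, 10), -190704) = Rational(-1907041, 10)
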